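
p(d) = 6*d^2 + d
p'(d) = 12*d + 1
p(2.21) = 31.51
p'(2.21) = 27.52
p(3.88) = 94.21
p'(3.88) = 47.56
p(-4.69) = 127.29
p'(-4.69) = -55.28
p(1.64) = 17.78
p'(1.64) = 20.68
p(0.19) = 0.41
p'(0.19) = 3.28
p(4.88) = 147.77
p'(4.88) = 59.56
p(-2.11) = 24.60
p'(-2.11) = -24.32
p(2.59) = 42.84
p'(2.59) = 32.08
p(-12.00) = 852.00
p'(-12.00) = -143.00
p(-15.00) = 1335.00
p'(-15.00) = -179.00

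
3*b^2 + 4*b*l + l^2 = (b + l)*(3*b + l)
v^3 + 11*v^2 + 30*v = v*(v + 5)*(v + 6)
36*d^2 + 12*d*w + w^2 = (6*d + w)^2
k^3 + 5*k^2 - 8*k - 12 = (k - 2)*(k + 1)*(k + 6)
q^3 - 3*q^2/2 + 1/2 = (q - 1)^2*(q + 1/2)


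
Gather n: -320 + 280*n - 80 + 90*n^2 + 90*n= 90*n^2 + 370*n - 400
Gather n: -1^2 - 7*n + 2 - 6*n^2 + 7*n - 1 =-6*n^2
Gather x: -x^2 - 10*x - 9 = -x^2 - 10*x - 9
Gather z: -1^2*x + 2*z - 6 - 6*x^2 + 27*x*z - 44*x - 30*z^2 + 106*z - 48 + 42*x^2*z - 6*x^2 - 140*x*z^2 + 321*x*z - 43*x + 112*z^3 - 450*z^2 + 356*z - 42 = -12*x^2 - 88*x + 112*z^3 + z^2*(-140*x - 480) + z*(42*x^2 + 348*x + 464) - 96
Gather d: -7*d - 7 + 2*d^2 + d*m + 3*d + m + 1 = 2*d^2 + d*(m - 4) + m - 6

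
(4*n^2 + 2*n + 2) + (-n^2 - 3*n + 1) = 3*n^2 - n + 3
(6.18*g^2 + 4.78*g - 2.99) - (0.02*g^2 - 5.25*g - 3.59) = 6.16*g^2 + 10.03*g + 0.6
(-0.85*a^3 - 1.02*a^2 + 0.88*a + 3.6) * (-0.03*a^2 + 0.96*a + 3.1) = 0.0255*a^5 - 0.7854*a^4 - 3.6406*a^3 - 2.4252*a^2 + 6.184*a + 11.16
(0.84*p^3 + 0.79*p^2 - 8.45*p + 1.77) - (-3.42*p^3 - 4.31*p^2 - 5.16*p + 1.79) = 4.26*p^3 + 5.1*p^2 - 3.29*p - 0.02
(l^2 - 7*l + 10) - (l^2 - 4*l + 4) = 6 - 3*l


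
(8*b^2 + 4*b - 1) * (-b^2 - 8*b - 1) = -8*b^4 - 68*b^3 - 39*b^2 + 4*b + 1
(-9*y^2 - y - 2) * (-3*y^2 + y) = 27*y^4 - 6*y^3 + 5*y^2 - 2*y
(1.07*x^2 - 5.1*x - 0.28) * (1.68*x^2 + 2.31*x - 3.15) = 1.7976*x^4 - 6.0963*x^3 - 15.6219*x^2 + 15.4182*x + 0.882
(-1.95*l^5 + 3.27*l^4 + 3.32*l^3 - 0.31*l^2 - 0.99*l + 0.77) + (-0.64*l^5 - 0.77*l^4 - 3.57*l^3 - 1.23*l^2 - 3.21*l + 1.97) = -2.59*l^5 + 2.5*l^4 - 0.25*l^3 - 1.54*l^2 - 4.2*l + 2.74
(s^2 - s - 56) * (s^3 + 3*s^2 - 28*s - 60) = s^5 + 2*s^4 - 87*s^3 - 200*s^2 + 1628*s + 3360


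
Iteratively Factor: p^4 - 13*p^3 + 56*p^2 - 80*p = (p)*(p^3 - 13*p^2 + 56*p - 80) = p*(p - 4)*(p^2 - 9*p + 20) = p*(p - 4)^2*(p - 5)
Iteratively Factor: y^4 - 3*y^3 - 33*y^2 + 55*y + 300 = (y - 5)*(y^3 + 2*y^2 - 23*y - 60) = (y - 5)*(y + 4)*(y^2 - 2*y - 15) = (y - 5)*(y + 3)*(y + 4)*(y - 5)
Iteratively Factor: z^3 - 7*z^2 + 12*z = (z - 4)*(z^2 - 3*z) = z*(z - 4)*(z - 3)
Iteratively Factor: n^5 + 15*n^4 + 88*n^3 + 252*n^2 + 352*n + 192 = (n + 2)*(n^4 + 13*n^3 + 62*n^2 + 128*n + 96) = (n + 2)*(n + 4)*(n^3 + 9*n^2 + 26*n + 24) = (n + 2)*(n + 4)^2*(n^2 + 5*n + 6) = (n + 2)*(n + 3)*(n + 4)^2*(n + 2)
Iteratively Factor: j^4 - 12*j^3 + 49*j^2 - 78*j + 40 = (j - 2)*(j^3 - 10*j^2 + 29*j - 20) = (j - 2)*(j - 1)*(j^2 - 9*j + 20) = (j - 5)*(j - 2)*(j - 1)*(j - 4)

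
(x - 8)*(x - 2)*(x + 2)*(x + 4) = x^4 - 4*x^3 - 36*x^2 + 16*x + 128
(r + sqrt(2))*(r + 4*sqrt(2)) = r^2 + 5*sqrt(2)*r + 8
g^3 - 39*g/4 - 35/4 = (g - 7/2)*(g + 1)*(g + 5/2)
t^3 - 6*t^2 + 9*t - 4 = (t - 4)*(t - 1)^2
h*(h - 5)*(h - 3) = h^3 - 8*h^2 + 15*h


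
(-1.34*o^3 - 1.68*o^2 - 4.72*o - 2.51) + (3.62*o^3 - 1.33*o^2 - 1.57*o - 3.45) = 2.28*o^3 - 3.01*o^2 - 6.29*o - 5.96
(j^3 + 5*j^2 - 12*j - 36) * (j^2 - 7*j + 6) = j^5 - 2*j^4 - 41*j^3 + 78*j^2 + 180*j - 216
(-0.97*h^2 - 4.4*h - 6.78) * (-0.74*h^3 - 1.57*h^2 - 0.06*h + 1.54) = 0.7178*h^5 + 4.7789*h^4 + 11.9834*h^3 + 9.4148*h^2 - 6.3692*h - 10.4412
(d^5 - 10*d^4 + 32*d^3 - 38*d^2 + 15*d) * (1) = d^5 - 10*d^4 + 32*d^3 - 38*d^2 + 15*d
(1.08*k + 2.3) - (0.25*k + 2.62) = 0.83*k - 0.32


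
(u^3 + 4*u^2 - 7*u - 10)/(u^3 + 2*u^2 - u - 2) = (u^2 + 3*u - 10)/(u^2 + u - 2)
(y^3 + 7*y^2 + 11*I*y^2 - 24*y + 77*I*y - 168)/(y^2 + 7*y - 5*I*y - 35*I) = (y^2 + 11*I*y - 24)/(y - 5*I)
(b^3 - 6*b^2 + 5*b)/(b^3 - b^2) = (b - 5)/b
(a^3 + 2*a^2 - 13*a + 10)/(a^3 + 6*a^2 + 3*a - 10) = (a - 2)/(a + 2)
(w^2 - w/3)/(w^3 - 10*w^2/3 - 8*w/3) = (1 - 3*w)/(-3*w^2 + 10*w + 8)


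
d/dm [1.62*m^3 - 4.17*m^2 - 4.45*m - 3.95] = 4.86*m^2 - 8.34*m - 4.45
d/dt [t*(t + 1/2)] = 2*t + 1/2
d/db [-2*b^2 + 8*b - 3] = 8 - 4*b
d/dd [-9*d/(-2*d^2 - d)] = -18/(2*d + 1)^2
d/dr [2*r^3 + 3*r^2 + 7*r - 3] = 6*r^2 + 6*r + 7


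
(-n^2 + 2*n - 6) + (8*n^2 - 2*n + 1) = 7*n^2 - 5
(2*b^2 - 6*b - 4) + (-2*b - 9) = 2*b^2 - 8*b - 13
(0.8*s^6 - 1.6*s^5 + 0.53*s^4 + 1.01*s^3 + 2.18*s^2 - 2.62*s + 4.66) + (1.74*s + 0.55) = 0.8*s^6 - 1.6*s^5 + 0.53*s^4 + 1.01*s^3 + 2.18*s^2 - 0.88*s + 5.21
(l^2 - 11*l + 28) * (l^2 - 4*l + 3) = l^4 - 15*l^3 + 75*l^2 - 145*l + 84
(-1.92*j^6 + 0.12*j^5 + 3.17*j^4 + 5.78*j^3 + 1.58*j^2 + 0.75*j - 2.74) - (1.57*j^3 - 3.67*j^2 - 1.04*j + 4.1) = -1.92*j^6 + 0.12*j^5 + 3.17*j^4 + 4.21*j^3 + 5.25*j^2 + 1.79*j - 6.84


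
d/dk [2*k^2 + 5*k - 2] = 4*k + 5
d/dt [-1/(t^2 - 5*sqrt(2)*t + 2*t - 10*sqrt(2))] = (2*t - 5*sqrt(2) + 2)/(t^2 - 5*sqrt(2)*t + 2*t - 10*sqrt(2))^2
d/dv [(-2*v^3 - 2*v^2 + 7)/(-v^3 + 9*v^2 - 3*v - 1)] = (-20*v^4 + 12*v^3 + 33*v^2 - 122*v + 21)/(v^6 - 18*v^5 + 87*v^4 - 52*v^3 - 9*v^2 + 6*v + 1)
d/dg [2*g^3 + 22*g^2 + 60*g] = 6*g^2 + 44*g + 60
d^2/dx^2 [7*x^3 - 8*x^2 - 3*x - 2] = 42*x - 16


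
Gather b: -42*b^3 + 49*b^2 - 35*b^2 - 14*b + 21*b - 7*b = -42*b^3 + 14*b^2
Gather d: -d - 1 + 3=2 - d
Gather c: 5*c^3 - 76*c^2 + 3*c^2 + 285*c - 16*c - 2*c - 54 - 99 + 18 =5*c^3 - 73*c^2 + 267*c - 135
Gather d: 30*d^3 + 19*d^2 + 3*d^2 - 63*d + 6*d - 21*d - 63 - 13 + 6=30*d^3 + 22*d^2 - 78*d - 70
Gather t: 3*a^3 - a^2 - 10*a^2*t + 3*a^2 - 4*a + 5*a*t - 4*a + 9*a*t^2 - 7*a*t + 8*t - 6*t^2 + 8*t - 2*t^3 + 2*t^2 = 3*a^3 + 2*a^2 - 8*a - 2*t^3 + t^2*(9*a - 4) + t*(-10*a^2 - 2*a + 16)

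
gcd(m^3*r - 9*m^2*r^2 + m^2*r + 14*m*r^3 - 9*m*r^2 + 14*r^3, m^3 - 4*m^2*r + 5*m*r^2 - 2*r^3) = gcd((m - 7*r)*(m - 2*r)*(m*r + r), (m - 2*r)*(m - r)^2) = -m + 2*r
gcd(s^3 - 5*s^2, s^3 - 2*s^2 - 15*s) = s^2 - 5*s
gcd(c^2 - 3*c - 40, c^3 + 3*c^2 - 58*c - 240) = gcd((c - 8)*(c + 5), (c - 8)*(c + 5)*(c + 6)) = c^2 - 3*c - 40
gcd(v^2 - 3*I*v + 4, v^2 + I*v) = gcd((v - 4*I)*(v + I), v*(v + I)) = v + I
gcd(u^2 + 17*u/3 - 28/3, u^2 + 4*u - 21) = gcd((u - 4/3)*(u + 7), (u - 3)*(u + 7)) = u + 7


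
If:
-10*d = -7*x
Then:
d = 7*x/10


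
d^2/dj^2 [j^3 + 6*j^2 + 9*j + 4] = 6*j + 12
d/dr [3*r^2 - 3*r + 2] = 6*r - 3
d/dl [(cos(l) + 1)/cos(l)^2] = (cos(l) + 2)*sin(l)/cos(l)^3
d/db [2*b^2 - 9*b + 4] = 4*b - 9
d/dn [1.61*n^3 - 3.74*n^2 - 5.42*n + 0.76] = 4.83*n^2 - 7.48*n - 5.42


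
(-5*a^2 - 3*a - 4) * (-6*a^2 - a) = 30*a^4 + 23*a^3 + 27*a^2 + 4*a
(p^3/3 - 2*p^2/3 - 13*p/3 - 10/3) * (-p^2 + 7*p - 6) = -p^5/3 + 3*p^4 - 7*p^3/3 - 23*p^2 + 8*p/3 + 20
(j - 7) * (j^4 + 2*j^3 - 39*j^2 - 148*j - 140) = j^5 - 5*j^4 - 53*j^3 + 125*j^2 + 896*j + 980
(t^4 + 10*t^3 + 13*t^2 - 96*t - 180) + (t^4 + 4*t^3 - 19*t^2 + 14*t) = 2*t^4 + 14*t^3 - 6*t^2 - 82*t - 180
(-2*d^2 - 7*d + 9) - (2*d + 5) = -2*d^2 - 9*d + 4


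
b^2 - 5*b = b*(b - 5)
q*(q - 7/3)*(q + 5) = q^3 + 8*q^2/3 - 35*q/3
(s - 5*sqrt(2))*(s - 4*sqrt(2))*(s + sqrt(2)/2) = s^3 - 17*sqrt(2)*s^2/2 + 31*s + 20*sqrt(2)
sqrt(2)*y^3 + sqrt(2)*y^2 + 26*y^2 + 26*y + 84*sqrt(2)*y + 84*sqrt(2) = (y + 6*sqrt(2))*(y + 7*sqrt(2))*(sqrt(2)*y + sqrt(2))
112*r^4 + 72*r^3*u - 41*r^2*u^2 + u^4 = (-4*r + u)^2*(r + u)*(7*r + u)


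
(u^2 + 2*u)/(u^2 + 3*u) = (u + 2)/(u + 3)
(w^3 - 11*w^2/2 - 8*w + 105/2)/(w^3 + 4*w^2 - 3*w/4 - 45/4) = 2*(2*w^2 - 17*w + 35)/(4*w^2 + 4*w - 15)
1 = 1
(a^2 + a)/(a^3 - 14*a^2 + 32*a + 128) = a*(a + 1)/(a^3 - 14*a^2 + 32*a + 128)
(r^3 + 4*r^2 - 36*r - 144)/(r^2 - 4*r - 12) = (r^2 + 10*r + 24)/(r + 2)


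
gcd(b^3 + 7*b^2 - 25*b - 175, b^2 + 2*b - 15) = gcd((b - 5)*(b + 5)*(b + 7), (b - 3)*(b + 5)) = b + 5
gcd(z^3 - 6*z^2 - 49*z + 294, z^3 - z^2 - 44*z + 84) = z^2 + z - 42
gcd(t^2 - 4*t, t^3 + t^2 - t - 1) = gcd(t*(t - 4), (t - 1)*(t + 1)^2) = 1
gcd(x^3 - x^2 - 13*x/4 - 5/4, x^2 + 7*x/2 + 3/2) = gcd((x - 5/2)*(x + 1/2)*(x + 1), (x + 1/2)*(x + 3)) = x + 1/2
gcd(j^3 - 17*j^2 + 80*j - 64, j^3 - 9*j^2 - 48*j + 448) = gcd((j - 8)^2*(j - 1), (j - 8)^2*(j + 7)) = j^2 - 16*j + 64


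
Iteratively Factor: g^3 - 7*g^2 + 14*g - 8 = (g - 2)*(g^2 - 5*g + 4) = (g - 4)*(g - 2)*(g - 1)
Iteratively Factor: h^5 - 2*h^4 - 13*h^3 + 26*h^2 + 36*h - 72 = (h - 2)*(h^4 - 13*h^2 + 36) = (h - 2)*(h + 2)*(h^3 - 2*h^2 - 9*h + 18) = (h - 2)*(h + 2)*(h + 3)*(h^2 - 5*h + 6) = (h - 2)^2*(h + 2)*(h + 3)*(h - 3)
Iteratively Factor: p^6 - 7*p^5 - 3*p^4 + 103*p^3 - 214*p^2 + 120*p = (p - 1)*(p^5 - 6*p^4 - 9*p^3 + 94*p^2 - 120*p) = (p - 3)*(p - 1)*(p^4 - 3*p^3 - 18*p^2 + 40*p) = (p - 5)*(p - 3)*(p - 1)*(p^3 + 2*p^2 - 8*p) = (p - 5)*(p - 3)*(p - 2)*(p - 1)*(p^2 + 4*p) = p*(p - 5)*(p - 3)*(p - 2)*(p - 1)*(p + 4)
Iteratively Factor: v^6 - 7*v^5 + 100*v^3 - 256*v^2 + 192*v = (v - 2)*(v^5 - 5*v^4 - 10*v^3 + 80*v^2 - 96*v) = (v - 2)^2*(v^4 - 3*v^3 - 16*v^2 + 48*v) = (v - 2)^2*(v + 4)*(v^3 - 7*v^2 + 12*v) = (v - 4)*(v - 2)^2*(v + 4)*(v^2 - 3*v) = (v - 4)*(v - 3)*(v - 2)^2*(v + 4)*(v)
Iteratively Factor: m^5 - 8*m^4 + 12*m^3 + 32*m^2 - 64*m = (m + 2)*(m^4 - 10*m^3 + 32*m^2 - 32*m) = (m - 4)*(m + 2)*(m^3 - 6*m^2 + 8*m) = m*(m - 4)*(m + 2)*(m^2 - 6*m + 8) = m*(m - 4)^2*(m + 2)*(m - 2)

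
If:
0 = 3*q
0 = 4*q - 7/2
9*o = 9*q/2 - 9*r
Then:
No Solution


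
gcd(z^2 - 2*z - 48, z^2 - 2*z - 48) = z^2 - 2*z - 48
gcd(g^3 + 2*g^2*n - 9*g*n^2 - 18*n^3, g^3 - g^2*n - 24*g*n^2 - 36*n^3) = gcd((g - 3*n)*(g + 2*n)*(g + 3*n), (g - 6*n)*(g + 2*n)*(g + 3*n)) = g^2 + 5*g*n + 6*n^2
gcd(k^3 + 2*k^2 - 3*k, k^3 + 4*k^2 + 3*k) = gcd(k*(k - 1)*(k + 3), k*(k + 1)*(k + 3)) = k^2 + 3*k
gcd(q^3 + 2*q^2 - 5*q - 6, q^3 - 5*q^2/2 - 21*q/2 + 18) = q + 3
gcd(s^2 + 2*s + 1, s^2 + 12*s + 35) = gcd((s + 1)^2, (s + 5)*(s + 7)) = 1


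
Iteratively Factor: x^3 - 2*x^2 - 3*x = (x - 3)*(x^2 + x) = (x - 3)*(x + 1)*(x)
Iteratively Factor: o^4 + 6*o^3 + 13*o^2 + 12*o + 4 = (o + 1)*(o^3 + 5*o^2 + 8*o + 4) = (o + 1)*(o + 2)*(o^2 + 3*o + 2) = (o + 1)*(o + 2)^2*(o + 1)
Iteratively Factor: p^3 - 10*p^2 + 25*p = (p - 5)*(p^2 - 5*p) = (p - 5)^2*(p)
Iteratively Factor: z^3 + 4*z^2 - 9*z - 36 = (z + 3)*(z^2 + z - 12) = (z + 3)*(z + 4)*(z - 3)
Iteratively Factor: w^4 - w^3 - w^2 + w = (w - 1)*(w^3 - w) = w*(w - 1)*(w^2 - 1) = w*(w - 1)^2*(w + 1)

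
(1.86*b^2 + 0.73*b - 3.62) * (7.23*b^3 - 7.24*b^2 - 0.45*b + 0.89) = 13.4478*b^5 - 8.1885*b^4 - 32.2948*b^3 + 27.5357*b^2 + 2.2787*b - 3.2218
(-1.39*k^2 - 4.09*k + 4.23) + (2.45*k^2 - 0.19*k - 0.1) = 1.06*k^2 - 4.28*k + 4.13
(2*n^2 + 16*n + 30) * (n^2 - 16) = 2*n^4 + 16*n^3 - 2*n^2 - 256*n - 480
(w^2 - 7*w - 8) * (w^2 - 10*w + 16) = w^4 - 17*w^3 + 78*w^2 - 32*w - 128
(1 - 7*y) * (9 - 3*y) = 21*y^2 - 66*y + 9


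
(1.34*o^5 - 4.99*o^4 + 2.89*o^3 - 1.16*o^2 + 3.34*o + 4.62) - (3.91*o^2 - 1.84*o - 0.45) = 1.34*o^5 - 4.99*o^4 + 2.89*o^3 - 5.07*o^2 + 5.18*o + 5.07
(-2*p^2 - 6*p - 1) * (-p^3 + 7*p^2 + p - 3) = 2*p^5 - 8*p^4 - 43*p^3 - 7*p^2 + 17*p + 3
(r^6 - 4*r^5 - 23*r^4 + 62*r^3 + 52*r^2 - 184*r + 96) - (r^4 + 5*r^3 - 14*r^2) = r^6 - 4*r^5 - 24*r^4 + 57*r^3 + 66*r^2 - 184*r + 96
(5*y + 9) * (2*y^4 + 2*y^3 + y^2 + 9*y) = 10*y^5 + 28*y^4 + 23*y^3 + 54*y^2 + 81*y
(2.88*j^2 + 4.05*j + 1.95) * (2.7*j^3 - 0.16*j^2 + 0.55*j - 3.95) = 7.776*j^5 + 10.4742*j^4 + 6.201*j^3 - 9.4605*j^2 - 14.925*j - 7.7025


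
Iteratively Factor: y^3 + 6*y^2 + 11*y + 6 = (y + 3)*(y^2 + 3*y + 2) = (y + 1)*(y + 3)*(y + 2)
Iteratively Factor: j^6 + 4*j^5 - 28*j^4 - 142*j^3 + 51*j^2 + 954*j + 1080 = (j + 4)*(j^5 - 28*j^3 - 30*j^2 + 171*j + 270) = (j + 2)*(j + 4)*(j^4 - 2*j^3 - 24*j^2 + 18*j + 135) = (j + 2)*(j + 3)*(j + 4)*(j^3 - 5*j^2 - 9*j + 45) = (j + 2)*(j + 3)^2*(j + 4)*(j^2 - 8*j + 15) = (j - 3)*(j + 2)*(j + 3)^2*(j + 4)*(j - 5)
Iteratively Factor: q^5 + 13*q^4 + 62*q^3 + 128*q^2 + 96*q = (q)*(q^4 + 13*q^3 + 62*q^2 + 128*q + 96) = q*(q + 4)*(q^3 + 9*q^2 + 26*q + 24) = q*(q + 4)^2*(q^2 + 5*q + 6) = q*(q + 2)*(q + 4)^2*(q + 3)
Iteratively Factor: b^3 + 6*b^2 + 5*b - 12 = (b + 3)*(b^2 + 3*b - 4) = (b + 3)*(b + 4)*(b - 1)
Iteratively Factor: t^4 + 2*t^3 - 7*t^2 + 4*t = (t + 4)*(t^3 - 2*t^2 + t) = (t - 1)*(t + 4)*(t^2 - t) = (t - 1)^2*(t + 4)*(t)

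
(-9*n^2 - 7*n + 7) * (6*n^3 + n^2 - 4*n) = -54*n^5 - 51*n^4 + 71*n^3 + 35*n^2 - 28*n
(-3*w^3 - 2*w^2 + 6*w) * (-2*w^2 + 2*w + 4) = 6*w^5 - 2*w^4 - 28*w^3 + 4*w^2 + 24*w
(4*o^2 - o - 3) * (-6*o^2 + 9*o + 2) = -24*o^4 + 42*o^3 + 17*o^2 - 29*o - 6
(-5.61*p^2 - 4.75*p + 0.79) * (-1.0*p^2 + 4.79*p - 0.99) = 5.61*p^4 - 22.1219*p^3 - 17.9886*p^2 + 8.4866*p - 0.7821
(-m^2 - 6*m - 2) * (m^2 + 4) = -m^4 - 6*m^3 - 6*m^2 - 24*m - 8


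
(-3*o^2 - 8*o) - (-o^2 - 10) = -2*o^2 - 8*o + 10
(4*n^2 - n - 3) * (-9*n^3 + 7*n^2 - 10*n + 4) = -36*n^5 + 37*n^4 - 20*n^3 + 5*n^2 + 26*n - 12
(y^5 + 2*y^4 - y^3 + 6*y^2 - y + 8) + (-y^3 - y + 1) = y^5 + 2*y^4 - 2*y^3 + 6*y^2 - 2*y + 9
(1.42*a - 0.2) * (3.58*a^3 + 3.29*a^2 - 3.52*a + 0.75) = 5.0836*a^4 + 3.9558*a^3 - 5.6564*a^2 + 1.769*a - 0.15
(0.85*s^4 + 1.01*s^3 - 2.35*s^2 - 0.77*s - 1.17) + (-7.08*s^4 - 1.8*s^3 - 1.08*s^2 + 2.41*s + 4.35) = -6.23*s^4 - 0.79*s^3 - 3.43*s^2 + 1.64*s + 3.18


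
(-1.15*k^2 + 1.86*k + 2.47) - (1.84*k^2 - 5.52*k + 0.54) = -2.99*k^2 + 7.38*k + 1.93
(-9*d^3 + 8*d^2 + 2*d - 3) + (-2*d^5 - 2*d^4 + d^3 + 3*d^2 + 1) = -2*d^5 - 2*d^4 - 8*d^3 + 11*d^2 + 2*d - 2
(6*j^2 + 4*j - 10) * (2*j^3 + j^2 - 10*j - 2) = 12*j^5 + 14*j^4 - 76*j^3 - 62*j^2 + 92*j + 20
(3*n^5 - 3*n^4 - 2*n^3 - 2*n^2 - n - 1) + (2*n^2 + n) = 3*n^5 - 3*n^4 - 2*n^3 - 1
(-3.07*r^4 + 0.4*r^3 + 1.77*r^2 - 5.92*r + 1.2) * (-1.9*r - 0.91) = 5.833*r^5 + 2.0337*r^4 - 3.727*r^3 + 9.6373*r^2 + 3.1072*r - 1.092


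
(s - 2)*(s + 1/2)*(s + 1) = s^3 - s^2/2 - 5*s/2 - 1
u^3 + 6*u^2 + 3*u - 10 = (u - 1)*(u + 2)*(u + 5)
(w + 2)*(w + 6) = w^2 + 8*w + 12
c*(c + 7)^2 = c^3 + 14*c^2 + 49*c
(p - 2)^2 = p^2 - 4*p + 4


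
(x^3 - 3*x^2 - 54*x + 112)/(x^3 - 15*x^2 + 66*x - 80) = (x + 7)/(x - 5)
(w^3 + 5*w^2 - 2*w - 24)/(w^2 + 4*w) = w + 1 - 6/w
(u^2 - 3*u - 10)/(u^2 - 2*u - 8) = (u - 5)/(u - 4)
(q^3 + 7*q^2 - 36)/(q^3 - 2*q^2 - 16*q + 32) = (q^2 + 9*q + 18)/(q^2 - 16)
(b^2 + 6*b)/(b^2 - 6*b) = (b + 6)/(b - 6)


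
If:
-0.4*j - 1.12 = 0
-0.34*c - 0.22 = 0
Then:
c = -0.65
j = -2.80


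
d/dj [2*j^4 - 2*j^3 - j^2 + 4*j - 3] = 8*j^3 - 6*j^2 - 2*j + 4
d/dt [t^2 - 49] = 2*t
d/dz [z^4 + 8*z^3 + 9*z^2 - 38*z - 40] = 4*z^3 + 24*z^2 + 18*z - 38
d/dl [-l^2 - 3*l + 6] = -2*l - 3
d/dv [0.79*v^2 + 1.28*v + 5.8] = 1.58*v + 1.28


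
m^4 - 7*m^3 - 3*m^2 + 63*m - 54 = (m - 6)*(m - 3)*(m - 1)*(m + 3)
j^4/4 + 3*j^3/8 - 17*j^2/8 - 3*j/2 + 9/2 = (j/4 + 1/2)*(j - 2)*(j - 3/2)*(j + 3)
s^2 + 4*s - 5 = (s - 1)*(s + 5)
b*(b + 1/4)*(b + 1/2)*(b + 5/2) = b^4 + 13*b^3/4 + 2*b^2 + 5*b/16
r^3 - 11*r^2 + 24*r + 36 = (r - 6)^2*(r + 1)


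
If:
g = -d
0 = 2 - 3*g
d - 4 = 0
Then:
No Solution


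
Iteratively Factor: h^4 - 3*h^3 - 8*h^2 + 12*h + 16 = (h - 2)*(h^3 - h^2 - 10*h - 8) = (h - 2)*(h + 2)*(h^2 - 3*h - 4) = (h - 2)*(h + 1)*(h + 2)*(h - 4)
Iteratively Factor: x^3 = (x)*(x^2) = x^2*(x)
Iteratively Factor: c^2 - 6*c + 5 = (c - 1)*(c - 5)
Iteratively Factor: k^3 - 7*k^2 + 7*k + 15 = (k - 3)*(k^2 - 4*k - 5) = (k - 3)*(k + 1)*(k - 5)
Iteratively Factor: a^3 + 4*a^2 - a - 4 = (a - 1)*(a^2 + 5*a + 4) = (a - 1)*(a + 4)*(a + 1)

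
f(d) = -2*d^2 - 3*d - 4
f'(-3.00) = 9.00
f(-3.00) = -13.00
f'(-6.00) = 21.00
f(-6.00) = -58.00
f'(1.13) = -7.52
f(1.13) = -9.94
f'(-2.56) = 7.24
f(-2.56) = -9.43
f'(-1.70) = 3.80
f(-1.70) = -4.68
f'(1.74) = -9.96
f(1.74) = -15.28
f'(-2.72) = 7.88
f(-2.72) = -10.64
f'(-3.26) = 10.04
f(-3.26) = -15.48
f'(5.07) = -23.28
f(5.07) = -70.62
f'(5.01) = -23.04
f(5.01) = -69.23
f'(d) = -4*d - 3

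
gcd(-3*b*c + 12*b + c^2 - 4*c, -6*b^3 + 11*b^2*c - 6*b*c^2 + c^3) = 3*b - c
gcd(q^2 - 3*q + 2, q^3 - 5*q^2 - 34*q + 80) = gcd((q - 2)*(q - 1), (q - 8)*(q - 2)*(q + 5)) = q - 2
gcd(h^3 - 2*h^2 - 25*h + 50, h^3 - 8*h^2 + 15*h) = h - 5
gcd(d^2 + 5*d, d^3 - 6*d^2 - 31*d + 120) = d + 5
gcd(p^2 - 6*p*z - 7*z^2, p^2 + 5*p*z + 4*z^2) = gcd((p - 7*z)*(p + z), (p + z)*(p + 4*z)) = p + z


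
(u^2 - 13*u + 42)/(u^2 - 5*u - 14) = (u - 6)/(u + 2)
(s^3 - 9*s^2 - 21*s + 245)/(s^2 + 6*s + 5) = (s^2 - 14*s + 49)/(s + 1)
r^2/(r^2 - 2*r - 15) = r^2/(r^2 - 2*r - 15)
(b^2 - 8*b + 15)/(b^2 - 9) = (b - 5)/(b + 3)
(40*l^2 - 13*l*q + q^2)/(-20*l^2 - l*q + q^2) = (-8*l + q)/(4*l + q)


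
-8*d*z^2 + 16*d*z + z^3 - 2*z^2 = z*(-8*d + z)*(z - 2)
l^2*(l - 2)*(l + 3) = l^4 + l^3 - 6*l^2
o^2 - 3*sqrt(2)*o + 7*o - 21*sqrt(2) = (o + 7)*(o - 3*sqrt(2))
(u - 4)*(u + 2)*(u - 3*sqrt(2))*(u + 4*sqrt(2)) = u^4 - 2*u^3 + sqrt(2)*u^3 - 32*u^2 - 2*sqrt(2)*u^2 - 8*sqrt(2)*u + 48*u + 192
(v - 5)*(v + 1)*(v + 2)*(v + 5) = v^4 + 3*v^3 - 23*v^2 - 75*v - 50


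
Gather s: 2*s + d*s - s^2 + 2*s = -s^2 + s*(d + 4)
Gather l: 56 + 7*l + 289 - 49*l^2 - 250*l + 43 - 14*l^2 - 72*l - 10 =-63*l^2 - 315*l + 378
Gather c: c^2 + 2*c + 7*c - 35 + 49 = c^2 + 9*c + 14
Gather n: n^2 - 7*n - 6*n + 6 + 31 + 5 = n^2 - 13*n + 42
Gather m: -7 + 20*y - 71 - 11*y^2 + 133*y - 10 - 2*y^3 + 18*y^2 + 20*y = -2*y^3 + 7*y^2 + 173*y - 88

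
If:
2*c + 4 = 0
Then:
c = -2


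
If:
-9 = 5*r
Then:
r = -9/5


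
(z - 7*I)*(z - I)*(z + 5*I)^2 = z^4 + 2*I*z^3 + 48*z^2 + 130*I*z + 175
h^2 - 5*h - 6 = (h - 6)*(h + 1)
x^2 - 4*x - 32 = (x - 8)*(x + 4)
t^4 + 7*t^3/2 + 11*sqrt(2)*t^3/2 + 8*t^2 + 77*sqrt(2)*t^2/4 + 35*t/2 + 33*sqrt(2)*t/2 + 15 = (t + 3/2)*(t + 2)*(t + sqrt(2)/2)*(t + 5*sqrt(2))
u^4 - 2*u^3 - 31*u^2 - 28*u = u*(u - 7)*(u + 1)*(u + 4)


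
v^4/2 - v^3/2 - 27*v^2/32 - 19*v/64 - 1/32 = (v/2 + 1/4)*(v - 2)*(v + 1/4)^2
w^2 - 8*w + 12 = (w - 6)*(w - 2)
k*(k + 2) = k^2 + 2*k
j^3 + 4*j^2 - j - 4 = (j - 1)*(j + 1)*(j + 4)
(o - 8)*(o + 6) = o^2 - 2*o - 48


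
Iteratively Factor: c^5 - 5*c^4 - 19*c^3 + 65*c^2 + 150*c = (c - 5)*(c^4 - 19*c^2 - 30*c) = c*(c - 5)*(c^3 - 19*c - 30) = c*(c - 5)*(c + 3)*(c^2 - 3*c - 10) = c*(c - 5)*(c + 2)*(c + 3)*(c - 5)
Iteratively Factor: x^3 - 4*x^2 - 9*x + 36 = (x - 4)*(x^2 - 9) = (x - 4)*(x + 3)*(x - 3)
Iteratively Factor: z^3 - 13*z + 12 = (z - 3)*(z^2 + 3*z - 4) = (z - 3)*(z - 1)*(z + 4)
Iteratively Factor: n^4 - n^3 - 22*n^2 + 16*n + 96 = (n - 4)*(n^3 + 3*n^2 - 10*n - 24) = (n - 4)*(n - 3)*(n^2 + 6*n + 8) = (n - 4)*(n - 3)*(n + 2)*(n + 4)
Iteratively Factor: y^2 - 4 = (y - 2)*(y + 2)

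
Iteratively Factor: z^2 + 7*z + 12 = (z + 4)*(z + 3)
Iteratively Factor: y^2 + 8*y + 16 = (y + 4)*(y + 4)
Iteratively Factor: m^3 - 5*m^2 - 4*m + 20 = (m + 2)*(m^2 - 7*m + 10) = (m - 5)*(m + 2)*(m - 2)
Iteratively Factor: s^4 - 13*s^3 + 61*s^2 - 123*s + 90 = (s - 3)*(s^3 - 10*s^2 + 31*s - 30) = (s - 5)*(s - 3)*(s^2 - 5*s + 6) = (s - 5)*(s - 3)*(s - 2)*(s - 3)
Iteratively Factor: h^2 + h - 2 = (h + 2)*(h - 1)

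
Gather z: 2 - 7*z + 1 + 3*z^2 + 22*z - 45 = 3*z^2 + 15*z - 42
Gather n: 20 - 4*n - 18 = 2 - 4*n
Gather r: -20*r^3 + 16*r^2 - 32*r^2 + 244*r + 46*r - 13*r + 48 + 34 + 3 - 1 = -20*r^3 - 16*r^2 + 277*r + 84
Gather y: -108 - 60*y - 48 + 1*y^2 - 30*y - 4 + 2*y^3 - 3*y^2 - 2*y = 2*y^3 - 2*y^2 - 92*y - 160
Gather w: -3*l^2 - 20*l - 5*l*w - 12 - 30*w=-3*l^2 - 20*l + w*(-5*l - 30) - 12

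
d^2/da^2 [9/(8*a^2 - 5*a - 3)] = 18*(64*a^2 - 40*a - (16*a - 5)^2 - 24)/(-8*a^2 + 5*a + 3)^3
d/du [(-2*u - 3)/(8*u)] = 3/(8*u^2)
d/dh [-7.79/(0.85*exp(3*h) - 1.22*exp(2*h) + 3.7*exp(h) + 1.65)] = (19.8645*exp(2*h) - 19.0076*exp(h) + 28.823)*exp(h)/(0.85*exp(3*h) - 1.22*exp(2*h) + 3.7*exp(h) + 1.65)^2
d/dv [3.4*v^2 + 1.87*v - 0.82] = 6.8*v + 1.87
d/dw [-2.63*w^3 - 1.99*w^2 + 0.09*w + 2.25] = -7.89*w^2 - 3.98*w + 0.09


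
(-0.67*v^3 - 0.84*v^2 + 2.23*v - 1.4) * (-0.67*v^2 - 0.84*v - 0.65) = 0.4489*v^5 + 1.1256*v^4 - 0.353*v^3 - 0.3892*v^2 - 0.2735*v + 0.91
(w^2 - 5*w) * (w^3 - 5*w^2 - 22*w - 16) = w^5 - 10*w^4 + 3*w^3 + 94*w^2 + 80*w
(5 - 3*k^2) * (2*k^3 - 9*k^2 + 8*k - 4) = -6*k^5 + 27*k^4 - 14*k^3 - 33*k^2 + 40*k - 20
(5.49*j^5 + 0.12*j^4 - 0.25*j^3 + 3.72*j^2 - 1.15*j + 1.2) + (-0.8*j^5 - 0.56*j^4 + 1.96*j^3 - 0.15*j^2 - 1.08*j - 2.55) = 4.69*j^5 - 0.44*j^4 + 1.71*j^3 + 3.57*j^2 - 2.23*j - 1.35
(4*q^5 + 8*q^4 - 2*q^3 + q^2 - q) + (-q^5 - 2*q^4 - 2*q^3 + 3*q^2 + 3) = 3*q^5 + 6*q^4 - 4*q^3 + 4*q^2 - q + 3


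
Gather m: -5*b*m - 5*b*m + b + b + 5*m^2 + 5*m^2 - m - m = 2*b + 10*m^2 + m*(-10*b - 2)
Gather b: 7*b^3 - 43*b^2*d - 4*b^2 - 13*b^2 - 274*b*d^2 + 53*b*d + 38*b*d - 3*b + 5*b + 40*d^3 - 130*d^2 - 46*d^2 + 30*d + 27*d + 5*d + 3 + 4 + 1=7*b^3 + b^2*(-43*d - 17) + b*(-274*d^2 + 91*d + 2) + 40*d^3 - 176*d^2 + 62*d + 8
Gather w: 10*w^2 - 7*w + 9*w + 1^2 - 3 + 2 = 10*w^2 + 2*w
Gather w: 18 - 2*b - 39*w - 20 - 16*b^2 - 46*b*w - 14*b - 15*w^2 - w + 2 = -16*b^2 - 16*b - 15*w^2 + w*(-46*b - 40)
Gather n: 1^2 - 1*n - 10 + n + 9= 0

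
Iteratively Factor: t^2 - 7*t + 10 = (t - 2)*(t - 5)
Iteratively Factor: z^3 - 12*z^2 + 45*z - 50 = (z - 5)*(z^2 - 7*z + 10) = (z - 5)^2*(z - 2)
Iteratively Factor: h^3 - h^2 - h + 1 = (h - 1)*(h^2 - 1) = (h - 1)^2*(h + 1)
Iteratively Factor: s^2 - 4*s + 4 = (s - 2)*(s - 2)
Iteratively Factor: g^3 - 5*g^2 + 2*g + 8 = (g - 2)*(g^2 - 3*g - 4) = (g - 4)*(g - 2)*(g + 1)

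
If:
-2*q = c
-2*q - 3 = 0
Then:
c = 3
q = -3/2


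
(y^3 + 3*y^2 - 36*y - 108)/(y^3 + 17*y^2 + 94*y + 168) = (y^2 - 3*y - 18)/(y^2 + 11*y + 28)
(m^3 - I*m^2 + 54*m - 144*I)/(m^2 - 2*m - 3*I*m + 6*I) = (m^2 + 2*I*m + 48)/(m - 2)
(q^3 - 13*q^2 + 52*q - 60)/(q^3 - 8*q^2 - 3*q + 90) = (q - 2)/(q + 3)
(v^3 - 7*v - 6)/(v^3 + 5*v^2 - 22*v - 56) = (v^2 - 2*v - 3)/(v^2 + 3*v - 28)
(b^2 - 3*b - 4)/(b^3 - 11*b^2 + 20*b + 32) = 1/(b - 8)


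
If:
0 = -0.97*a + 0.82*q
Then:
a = 0.845360824742268*q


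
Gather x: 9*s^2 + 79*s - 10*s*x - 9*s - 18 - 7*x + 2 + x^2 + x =9*s^2 + 70*s + x^2 + x*(-10*s - 6) - 16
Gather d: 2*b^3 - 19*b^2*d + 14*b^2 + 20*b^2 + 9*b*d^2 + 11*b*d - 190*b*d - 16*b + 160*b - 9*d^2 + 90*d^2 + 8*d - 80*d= 2*b^3 + 34*b^2 + 144*b + d^2*(9*b + 81) + d*(-19*b^2 - 179*b - 72)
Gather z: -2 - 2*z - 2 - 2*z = -4*z - 4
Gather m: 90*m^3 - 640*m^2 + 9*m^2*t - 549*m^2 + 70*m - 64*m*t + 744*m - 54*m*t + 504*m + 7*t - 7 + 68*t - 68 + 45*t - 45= 90*m^3 + m^2*(9*t - 1189) + m*(1318 - 118*t) + 120*t - 120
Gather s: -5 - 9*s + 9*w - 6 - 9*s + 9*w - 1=-18*s + 18*w - 12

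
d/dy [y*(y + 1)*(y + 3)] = 3*y^2 + 8*y + 3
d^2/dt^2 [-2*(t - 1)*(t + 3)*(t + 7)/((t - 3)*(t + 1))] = 48*(-3*t^3 - 3*t^2 - 21*t + 11)/(t^6 - 6*t^5 + 3*t^4 + 28*t^3 - 9*t^2 - 54*t - 27)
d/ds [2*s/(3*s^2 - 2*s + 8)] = 2*(8 - 3*s^2)/(9*s^4 - 12*s^3 + 52*s^2 - 32*s + 64)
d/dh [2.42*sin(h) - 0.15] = 2.42*cos(h)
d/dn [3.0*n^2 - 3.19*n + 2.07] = 6.0*n - 3.19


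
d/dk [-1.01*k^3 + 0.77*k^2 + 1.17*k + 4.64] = -3.03*k^2 + 1.54*k + 1.17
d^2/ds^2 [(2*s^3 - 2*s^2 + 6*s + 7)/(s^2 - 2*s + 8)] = 6*(-2*s^3 - 9*s^2 + 66*s - 20)/(s^6 - 6*s^5 + 36*s^4 - 104*s^3 + 288*s^2 - 384*s + 512)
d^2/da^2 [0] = 0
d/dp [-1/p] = p^(-2)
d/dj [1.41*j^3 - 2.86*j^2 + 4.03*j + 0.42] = 4.23*j^2 - 5.72*j + 4.03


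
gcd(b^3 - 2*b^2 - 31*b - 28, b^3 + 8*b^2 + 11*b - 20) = b + 4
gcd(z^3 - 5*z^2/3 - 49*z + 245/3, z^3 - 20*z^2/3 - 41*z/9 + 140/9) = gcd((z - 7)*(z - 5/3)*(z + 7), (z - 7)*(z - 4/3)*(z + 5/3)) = z - 7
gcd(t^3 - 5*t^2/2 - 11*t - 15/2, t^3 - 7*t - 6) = t + 1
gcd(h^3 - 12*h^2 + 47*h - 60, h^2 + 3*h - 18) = h - 3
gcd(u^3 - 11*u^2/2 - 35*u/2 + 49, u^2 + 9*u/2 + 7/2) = u + 7/2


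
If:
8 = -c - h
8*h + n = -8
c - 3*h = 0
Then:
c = -6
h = -2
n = 8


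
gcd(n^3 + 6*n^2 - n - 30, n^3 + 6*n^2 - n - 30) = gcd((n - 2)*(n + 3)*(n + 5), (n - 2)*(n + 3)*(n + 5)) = n^3 + 6*n^2 - n - 30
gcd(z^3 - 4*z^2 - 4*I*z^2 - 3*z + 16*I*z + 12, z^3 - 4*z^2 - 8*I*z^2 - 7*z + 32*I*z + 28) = z^2 + z*(-4 - I) + 4*I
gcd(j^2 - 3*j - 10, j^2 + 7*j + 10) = j + 2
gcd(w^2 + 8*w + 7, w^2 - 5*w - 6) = w + 1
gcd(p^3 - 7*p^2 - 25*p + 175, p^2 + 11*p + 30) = p + 5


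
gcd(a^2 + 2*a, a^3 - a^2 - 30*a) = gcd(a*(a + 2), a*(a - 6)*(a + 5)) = a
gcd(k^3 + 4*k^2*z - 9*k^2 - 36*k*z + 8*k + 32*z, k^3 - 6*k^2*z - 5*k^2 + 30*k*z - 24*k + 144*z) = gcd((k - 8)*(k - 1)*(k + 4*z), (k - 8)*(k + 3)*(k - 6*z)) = k - 8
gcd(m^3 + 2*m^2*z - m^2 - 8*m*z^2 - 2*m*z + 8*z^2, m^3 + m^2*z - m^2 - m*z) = m - 1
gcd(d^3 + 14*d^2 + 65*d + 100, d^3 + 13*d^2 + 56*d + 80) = d^2 + 9*d + 20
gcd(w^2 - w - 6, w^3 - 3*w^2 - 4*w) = 1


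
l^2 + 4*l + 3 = (l + 1)*(l + 3)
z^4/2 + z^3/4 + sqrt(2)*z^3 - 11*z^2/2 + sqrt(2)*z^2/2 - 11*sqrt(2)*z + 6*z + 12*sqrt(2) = (z/2 + sqrt(2))*(z - 2)*(z - 3/2)*(z + 4)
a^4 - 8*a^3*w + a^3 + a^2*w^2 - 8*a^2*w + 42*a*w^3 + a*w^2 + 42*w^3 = (a + 1)*(a - 7*w)*(a - 3*w)*(a + 2*w)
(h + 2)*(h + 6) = h^2 + 8*h + 12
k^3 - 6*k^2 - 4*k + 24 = (k - 6)*(k - 2)*(k + 2)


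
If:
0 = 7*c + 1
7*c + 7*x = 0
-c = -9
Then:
No Solution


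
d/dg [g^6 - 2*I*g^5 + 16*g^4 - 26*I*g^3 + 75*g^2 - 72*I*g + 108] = 6*g^5 - 10*I*g^4 + 64*g^3 - 78*I*g^2 + 150*g - 72*I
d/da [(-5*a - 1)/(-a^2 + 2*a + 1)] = (5*a^2 - 10*a - 2*(a - 1)*(5*a + 1) - 5)/(-a^2 + 2*a + 1)^2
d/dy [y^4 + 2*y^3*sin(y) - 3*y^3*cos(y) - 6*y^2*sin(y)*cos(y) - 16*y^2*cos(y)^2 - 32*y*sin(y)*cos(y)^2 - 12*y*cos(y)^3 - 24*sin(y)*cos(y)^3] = 3*y^3*sin(y) + 2*y^3*cos(y) + 4*y^3 + 6*y^2*sin(y) + 16*y^2*sin(2*y) - 9*y^2*cos(y) - 6*y^2*cos(2*y) + 9*y*sin(y) - 6*y*sin(2*y) + 9*y*sin(3*y) - 8*y*cos(y) - 16*y*cos(2*y) - 24*y*cos(3*y) - 16*y - 8*sin(y) - 8*sin(3*y) - 9*cos(y) - 24*cos(2*y)^2 - 12*cos(2*y) - 3*cos(3*y) + 12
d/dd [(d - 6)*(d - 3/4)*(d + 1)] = 3*d^2 - 23*d/2 - 9/4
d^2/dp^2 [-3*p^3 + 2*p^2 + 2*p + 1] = 4 - 18*p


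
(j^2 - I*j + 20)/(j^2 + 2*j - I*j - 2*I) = (j^2 - I*j + 20)/(j^2 + j*(2 - I) - 2*I)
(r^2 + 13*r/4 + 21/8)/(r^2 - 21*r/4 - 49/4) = (r + 3/2)/(r - 7)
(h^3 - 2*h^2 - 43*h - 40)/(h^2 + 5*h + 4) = (h^2 - 3*h - 40)/(h + 4)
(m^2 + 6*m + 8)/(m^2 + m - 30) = (m^2 + 6*m + 8)/(m^2 + m - 30)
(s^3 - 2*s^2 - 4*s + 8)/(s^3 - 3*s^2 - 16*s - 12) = (s^2 - 4*s + 4)/(s^2 - 5*s - 6)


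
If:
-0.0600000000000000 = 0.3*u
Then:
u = -0.20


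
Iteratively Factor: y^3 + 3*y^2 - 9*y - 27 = (y - 3)*(y^2 + 6*y + 9) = (y - 3)*(y + 3)*(y + 3)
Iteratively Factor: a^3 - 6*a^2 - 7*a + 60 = (a + 3)*(a^2 - 9*a + 20) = (a - 5)*(a + 3)*(a - 4)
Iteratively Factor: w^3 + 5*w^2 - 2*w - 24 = (w + 4)*(w^2 + w - 6) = (w + 3)*(w + 4)*(w - 2)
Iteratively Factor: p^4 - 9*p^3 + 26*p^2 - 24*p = (p - 4)*(p^3 - 5*p^2 + 6*p) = (p - 4)*(p - 3)*(p^2 - 2*p) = (p - 4)*(p - 3)*(p - 2)*(p)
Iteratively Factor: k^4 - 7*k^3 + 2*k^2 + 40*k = (k - 4)*(k^3 - 3*k^2 - 10*k) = (k - 5)*(k - 4)*(k^2 + 2*k) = k*(k - 5)*(k - 4)*(k + 2)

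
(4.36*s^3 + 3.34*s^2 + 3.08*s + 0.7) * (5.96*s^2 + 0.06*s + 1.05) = 25.9856*s^5 + 20.168*s^4 + 23.1352*s^3 + 7.8638*s^2 + 3.276*s + 0.735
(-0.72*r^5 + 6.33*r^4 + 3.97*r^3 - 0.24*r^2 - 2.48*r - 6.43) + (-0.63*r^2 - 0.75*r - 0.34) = -0.72*r^5 + 6.33*r^4 + 3.97*r^3 - 0.87*r^2 - 3.23*r - 6.77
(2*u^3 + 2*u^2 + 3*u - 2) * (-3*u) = -6*u^4 - 6*u^3 - 9*u^2 + 6*u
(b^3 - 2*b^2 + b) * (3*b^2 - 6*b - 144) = 3*b^5 - 12*b^4 - 129*b^3 + 282*b^2 - 144*b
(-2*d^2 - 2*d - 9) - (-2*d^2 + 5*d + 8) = -7*d - 17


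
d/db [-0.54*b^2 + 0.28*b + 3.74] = 0.28 - 1.08*b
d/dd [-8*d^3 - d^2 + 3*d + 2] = -24*d^2 - 2*d + 3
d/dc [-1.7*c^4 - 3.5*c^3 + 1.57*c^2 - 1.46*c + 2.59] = -6.8*c^3 - 10.5*c^2 + 3.14*c - 1.46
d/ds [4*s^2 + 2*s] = 8*s + 2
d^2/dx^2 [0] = 0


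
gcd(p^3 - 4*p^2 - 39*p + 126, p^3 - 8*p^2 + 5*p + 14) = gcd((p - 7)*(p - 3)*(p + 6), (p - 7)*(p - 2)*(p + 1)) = p - 7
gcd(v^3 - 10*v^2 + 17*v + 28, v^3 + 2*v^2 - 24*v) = v - 4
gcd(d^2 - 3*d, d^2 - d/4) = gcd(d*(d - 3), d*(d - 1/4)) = d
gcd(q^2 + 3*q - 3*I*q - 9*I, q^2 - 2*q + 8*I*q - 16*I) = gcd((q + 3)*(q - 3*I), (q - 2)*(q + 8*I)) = 1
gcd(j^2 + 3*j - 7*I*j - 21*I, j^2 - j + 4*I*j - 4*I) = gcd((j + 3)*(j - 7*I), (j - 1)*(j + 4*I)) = 1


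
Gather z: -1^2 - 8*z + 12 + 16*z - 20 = 8*z - 9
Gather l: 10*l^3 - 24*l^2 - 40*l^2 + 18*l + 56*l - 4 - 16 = 10*l^3 - 64*l^2 + 74*l - 20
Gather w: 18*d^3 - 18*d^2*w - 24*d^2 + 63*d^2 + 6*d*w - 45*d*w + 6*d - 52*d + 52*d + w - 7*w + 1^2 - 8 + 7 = 18*d^3 + 39*d^2 + 6*d + w*(-18*d^2 - 39*d - 6)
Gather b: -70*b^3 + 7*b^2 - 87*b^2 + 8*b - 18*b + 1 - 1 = -70*b^3 - 80*b^2 - 10*b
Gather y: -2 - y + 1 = -y - 1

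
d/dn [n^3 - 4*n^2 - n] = 3*n^2 - 8*n - 1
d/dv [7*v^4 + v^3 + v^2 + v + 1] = 28*v^3 + 3*v^2 + 2*v + 1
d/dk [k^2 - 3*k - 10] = 2*k - 3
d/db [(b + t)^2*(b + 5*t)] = (b + t)*(3*b + 11*t)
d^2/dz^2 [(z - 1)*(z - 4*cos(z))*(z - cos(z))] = 5*z^2*cos(z) + 20*z*sin(z) - 5*z*cos(z) - 8*z*cos(2*z) + 6*z - 10*sqrt(2)*sin(z + pi/4) + 8*sqrt(2)*cos(2*z + pi/4) - 2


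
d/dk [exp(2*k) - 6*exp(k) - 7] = 2*(exp(k) - 3)*exp(k)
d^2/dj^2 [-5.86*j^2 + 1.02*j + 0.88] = -11.7200000000000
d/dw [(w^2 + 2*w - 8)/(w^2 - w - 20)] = -3/(w^2 - 10*w + 25)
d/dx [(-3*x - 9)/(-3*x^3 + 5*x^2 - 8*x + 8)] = 6*(-3*x^3 - 11*x^2 + 15*x - 16)/(9*x^6 - 30*x^5 + 73*x^4 - 128*x^3 + 144*x^2 - 128*x + 64)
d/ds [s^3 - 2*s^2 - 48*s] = 3*s^2 - 4*s - 48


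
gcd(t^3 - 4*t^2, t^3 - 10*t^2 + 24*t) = t^2 - 4*t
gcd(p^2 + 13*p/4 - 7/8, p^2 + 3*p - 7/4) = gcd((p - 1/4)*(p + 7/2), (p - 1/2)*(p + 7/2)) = p + 7/2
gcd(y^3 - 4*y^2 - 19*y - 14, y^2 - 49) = y - 7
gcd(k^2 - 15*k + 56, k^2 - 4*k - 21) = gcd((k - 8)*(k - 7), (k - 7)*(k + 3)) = k - 7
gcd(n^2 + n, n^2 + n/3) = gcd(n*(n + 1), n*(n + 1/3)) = n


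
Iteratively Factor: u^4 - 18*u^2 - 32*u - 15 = (u + 3)*(u^3 - 3*u^2 - 9*u - 5) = (u + 1)*(u + 3)*(u^2 - 4*u - 5) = (u + 1)^2*(u + 3)*(u - 5)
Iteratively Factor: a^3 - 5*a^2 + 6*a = (a - 2)*(a^2 - 3*a) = a*(a - 2)*(a - 3)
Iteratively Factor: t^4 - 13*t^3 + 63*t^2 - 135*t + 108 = (t - 3)*(t^3 - 10*t^2 + 33*t - 36) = (t - 3)^2*(t^2 - 7*t + 12) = (t - 4)*(t - 3)^2*(t - 3)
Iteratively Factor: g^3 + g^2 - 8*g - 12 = (g + 2)*(g^2 - g - 6) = (g - 3)*(g + 2)*(g + 2)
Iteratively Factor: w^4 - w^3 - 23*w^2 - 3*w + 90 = (w + 3)*(w^3 - 4*w^2 - 11*w + 30) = (w - 5)*(w + 3)*(w^2 + w - 6) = (w - 5)*(w + 3)^2*(w - 2)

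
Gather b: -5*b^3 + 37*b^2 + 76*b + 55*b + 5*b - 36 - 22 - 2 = -5*b^3 + 37*b^2 + 136*b - 60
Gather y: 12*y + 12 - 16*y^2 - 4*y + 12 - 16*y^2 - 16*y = -32*y^2 - 8*y + 24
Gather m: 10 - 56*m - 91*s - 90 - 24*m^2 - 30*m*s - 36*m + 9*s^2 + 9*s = -24*m^2 + m*(-30*s - 92) + 9*s^2 - 82*s - 80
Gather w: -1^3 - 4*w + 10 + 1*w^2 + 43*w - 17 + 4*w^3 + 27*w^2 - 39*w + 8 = 4*w^3 + 28*w^2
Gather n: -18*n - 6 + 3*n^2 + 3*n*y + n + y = 3*n^2 + n*(3*y - 17) + y - 6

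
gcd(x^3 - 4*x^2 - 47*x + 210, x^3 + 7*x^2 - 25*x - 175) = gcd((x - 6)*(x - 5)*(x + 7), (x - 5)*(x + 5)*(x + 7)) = x^2 + 2*x - 35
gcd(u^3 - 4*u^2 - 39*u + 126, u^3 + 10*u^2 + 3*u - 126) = u^2 + 3*u - 18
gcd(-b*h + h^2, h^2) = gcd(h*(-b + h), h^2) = h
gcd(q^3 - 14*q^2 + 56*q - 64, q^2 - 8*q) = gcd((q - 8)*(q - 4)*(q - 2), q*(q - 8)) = q - 8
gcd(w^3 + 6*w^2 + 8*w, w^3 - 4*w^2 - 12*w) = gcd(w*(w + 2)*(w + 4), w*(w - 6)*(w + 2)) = w^2 + 2*w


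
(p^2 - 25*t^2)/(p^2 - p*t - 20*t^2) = (p + 5*t)/(p + 4*t)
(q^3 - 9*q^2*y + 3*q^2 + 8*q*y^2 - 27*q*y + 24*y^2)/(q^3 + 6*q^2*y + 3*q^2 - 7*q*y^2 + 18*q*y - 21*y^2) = (q - 8*y)/(q + 7*y)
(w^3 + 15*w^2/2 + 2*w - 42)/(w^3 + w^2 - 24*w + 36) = (w + 7/2)/(w - 3)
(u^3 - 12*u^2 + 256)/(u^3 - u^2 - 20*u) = (u^2 - 16*u + 64)/(u*(u - 5))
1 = 1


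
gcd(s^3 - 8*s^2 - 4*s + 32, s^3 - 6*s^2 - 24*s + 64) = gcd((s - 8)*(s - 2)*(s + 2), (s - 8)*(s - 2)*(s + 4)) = s^2 - 10*s + 16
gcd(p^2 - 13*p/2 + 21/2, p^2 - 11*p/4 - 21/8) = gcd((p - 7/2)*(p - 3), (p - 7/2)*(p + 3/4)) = p - 7/2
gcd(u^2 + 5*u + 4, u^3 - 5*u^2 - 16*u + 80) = u + 4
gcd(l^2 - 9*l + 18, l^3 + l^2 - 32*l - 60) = l - 6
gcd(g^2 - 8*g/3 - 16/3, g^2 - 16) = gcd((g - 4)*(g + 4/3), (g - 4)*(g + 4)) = g - 4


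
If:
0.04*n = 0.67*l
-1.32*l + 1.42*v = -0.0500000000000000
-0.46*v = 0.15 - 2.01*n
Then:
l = 0.00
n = 0.07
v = -0.03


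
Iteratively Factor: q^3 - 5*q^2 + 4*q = (q - 4)*(q^2 - q) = (q - 4)*(q - 1)*(q)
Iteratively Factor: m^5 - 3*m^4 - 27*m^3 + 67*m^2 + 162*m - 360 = (m - 3)*(m^4 - 27*m^2 - 14*m + 120) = (m - 3)*(m + 3)*(m^3 - 3*m^2 - 18*m + 40) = (m - 3)*(m - 2)*(m + 3)*(m^2 - m - 20) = (m - 5)*(m - 3)*(m - 2)*(m + 3)*(m + 4)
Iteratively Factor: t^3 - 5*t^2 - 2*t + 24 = (t + 2)*(t^2 - 7*t + 12) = (t - 3)*(t + 2)*(t - 4)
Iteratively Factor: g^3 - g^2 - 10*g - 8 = (g + 2)*(g^2 - 3*g - 4) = (g + 1)*(g + 2)*(g - 4)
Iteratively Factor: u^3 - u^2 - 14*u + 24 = (u - 3)*(u^2 + 2*u - 8) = (u - 3)*(u + 4)*(u - 2)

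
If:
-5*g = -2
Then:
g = 2/5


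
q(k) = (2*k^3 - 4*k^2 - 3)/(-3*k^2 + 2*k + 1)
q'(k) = (6*k - 2)*(2*k^3 - 4*k^2 - 3)/(-3*k^2 + 2*k + 1)^2 + (6*k^2 - 8*k)/(-3*k^2 + 2*k + 1) = 2*(-3*k^4 + 4*k^3 - k^2 - 13*k + 3)/(9*k^4 - 12*k^3 - 2*k^2 + 4*k + 1)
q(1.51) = 1.86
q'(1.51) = -5.21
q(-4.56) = 3.91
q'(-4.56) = -0.66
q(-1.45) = 2.13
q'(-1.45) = -0.17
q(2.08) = 0.30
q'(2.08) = -1.59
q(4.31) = -1.80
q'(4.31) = -0.74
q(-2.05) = 2.36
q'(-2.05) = -0.50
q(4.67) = -2.06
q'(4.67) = -0.72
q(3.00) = -0.75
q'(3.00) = -0.90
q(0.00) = -3.00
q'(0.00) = 6.00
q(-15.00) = 10.87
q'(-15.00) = -0.67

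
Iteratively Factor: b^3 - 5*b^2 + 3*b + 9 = (b - 3)*(b^2 - 2*b - 3) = (b - 3)^2*(b + 1)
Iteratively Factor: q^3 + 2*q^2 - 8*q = (q)*(q^2 + 2*q - 8) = q*(q + 4)*(q - 2)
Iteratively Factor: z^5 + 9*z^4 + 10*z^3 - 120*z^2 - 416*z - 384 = (z + 3)*(z^4 + 6*z^3 - 8*z^2 - 96*z - 128) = (z + 3)*(z + 4)*(z^3 + 2*z^2 - 16*z - 32) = (z + 3)*(z + 4)^2*(z^2 - 2*z - 8) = (z - 4)*(z + 3)*(z + 4)^2*(z + 2)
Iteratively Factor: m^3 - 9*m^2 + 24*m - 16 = (m - 4)*(m^2 - 5*m + 4) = (m - 4)*(m - 1)*(m - 4)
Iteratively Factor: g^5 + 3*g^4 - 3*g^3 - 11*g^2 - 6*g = (g + 3)*(g^4 - 3*g^2 - 2*g) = (g - 2)*(g + 3)*(g^3 + 2*g^2 + g) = (g - 2)*(g + 1)*(g + 3)*(g^2 + g) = g*(g - 2)*(g + 1)*(g + 3)*(g + 1)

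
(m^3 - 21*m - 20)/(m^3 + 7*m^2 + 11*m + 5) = (m^2 - m - 20)/(m^2 + 6*m + 5)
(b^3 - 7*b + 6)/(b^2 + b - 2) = (b^2 + b - 6)/(b + 2)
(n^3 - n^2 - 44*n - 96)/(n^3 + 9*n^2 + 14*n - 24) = (n^2 - 5*n - 24)/(n^2 + 5*n - 6)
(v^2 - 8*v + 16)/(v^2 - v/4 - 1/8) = 8*(-v^2 + 8*v - 16)/(-8*v^2 + 2*v + 1)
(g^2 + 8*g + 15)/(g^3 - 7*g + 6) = (g + 5)/(g^2 - 3*g + 2)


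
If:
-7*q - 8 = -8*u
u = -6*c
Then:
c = -u/6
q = 8*u/7 - 8/7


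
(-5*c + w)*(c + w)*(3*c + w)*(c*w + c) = -15*c^4*w - 15*c^4 - 17*c^3*w^2 - 17*c^3*w - c^2*w^3 - c^2*w^2 + c*w^4 + c*w^3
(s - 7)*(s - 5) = s^2 - 12*s + 35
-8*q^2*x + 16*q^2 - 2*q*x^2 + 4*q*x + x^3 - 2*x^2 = (-4*q + x)*(2*q + x)*(x - 2)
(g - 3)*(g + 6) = g^2 + 3*g - 18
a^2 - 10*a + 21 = (a - 7)*(a - 3)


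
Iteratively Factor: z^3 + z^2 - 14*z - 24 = (z + 3)*(z^2 - 2*z - 8) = (z + 2)*(z + 3)*(z - 4)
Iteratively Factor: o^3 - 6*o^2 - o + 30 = (o + 2)*(o^2 - 8*o + 15) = (o - 3)*(o + 2)*(o - 5)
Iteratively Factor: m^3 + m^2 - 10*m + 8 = (m - 1)*(m^2 + 2*m - 8) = (m - 2)*(m - 1)*(m + 4)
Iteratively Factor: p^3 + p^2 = (p)*(p^2 + p) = p^2*(p + 1)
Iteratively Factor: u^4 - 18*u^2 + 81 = (u + 3)*(u^3 - 3*u^2 - 9*u + 27) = (u - 3)*(u + 3)*(u^2 - 9) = (u - 3)^2*(u + 3)*(u + 3)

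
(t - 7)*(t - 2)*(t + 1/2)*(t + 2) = t^4 - 13*t^3/2 - 15*t^2/2 + 26*t + 14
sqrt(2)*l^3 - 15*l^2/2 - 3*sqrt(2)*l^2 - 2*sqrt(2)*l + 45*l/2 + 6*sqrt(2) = (l - 3)*(l - 4*sqrt(2))*(sqrt(2)*l + 1/2)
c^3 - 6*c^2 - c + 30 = (c - 5)*(c - 3)*(c + 2)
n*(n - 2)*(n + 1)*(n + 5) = n^4 + 4*n^3 - 7*n^2 - 10*n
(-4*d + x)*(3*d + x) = -12*d^2 - d*x + x^2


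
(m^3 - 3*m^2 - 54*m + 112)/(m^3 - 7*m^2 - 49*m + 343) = (m^2 - 10*m + 16)/(m^2 - 14*m + 49)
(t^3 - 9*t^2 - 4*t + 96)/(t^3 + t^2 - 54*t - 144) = (t - 4)/(t + 6)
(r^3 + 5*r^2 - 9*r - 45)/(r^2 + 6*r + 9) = (r^2 + 2*r - 15)/(r + 3)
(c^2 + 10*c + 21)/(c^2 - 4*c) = (c^2 + 10*c + 21)/(c*(c - 4))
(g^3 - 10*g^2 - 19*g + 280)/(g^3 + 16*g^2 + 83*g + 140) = (g^2 - 15*g + 56)/(g^2 + 11*g + 28)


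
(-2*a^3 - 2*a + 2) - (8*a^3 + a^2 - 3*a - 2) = -10*a^3 - a^2 + a + 4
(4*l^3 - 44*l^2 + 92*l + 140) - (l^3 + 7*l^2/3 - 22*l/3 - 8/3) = 3*l^3 - 139*l^2/3 + 298*l/3 + 428/3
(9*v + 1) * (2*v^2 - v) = 18*v^3 - 7*v^2 - v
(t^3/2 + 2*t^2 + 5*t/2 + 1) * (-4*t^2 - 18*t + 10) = -2*t^5 - 17*t^4 - 41*t^3 - 29*t^2 + 7*t + 10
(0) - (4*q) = -4*q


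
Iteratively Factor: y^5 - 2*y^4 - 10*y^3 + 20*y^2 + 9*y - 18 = (y - 2)*(y^4 - 10*y^2 + 9) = (y - 2)*(y + 1)*(y^3 - y^2 - 9*y + 9) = (y - 2)*(y - 1)*(y + 1)*(y^2 - 9) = (y - 2)*(y - 1)*(y + 1)*(y + 3)*(y - 3)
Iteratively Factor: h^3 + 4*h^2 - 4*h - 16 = (h - 2)*(h^2 + 6*h + 8) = (h - 2)*(h + 4)*(h + 2)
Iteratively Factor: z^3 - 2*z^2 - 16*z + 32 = (z - 2)*(z^2 - 16) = (z - 4)*(z - 2)*(z + 4)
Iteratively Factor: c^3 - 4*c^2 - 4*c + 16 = (c - 4)*(c^2 - 4) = (c - 4)*(c + 2)*(c - 2)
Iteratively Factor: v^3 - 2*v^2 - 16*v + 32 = (v - 2)*(v^2 - 16) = (v - 2)*(v + 4)*(v - 4)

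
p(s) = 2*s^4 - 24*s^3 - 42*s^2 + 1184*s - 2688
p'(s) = 8*s^3 - 72*s^2 - 84*s + 1184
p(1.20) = -1365.00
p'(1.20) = 993.34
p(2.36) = -381.10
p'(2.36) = 689.90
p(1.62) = -968.41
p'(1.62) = 892.98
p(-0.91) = -3780.76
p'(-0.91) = 1194.79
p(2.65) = -193.34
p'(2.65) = 604.66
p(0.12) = -2546.57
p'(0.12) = 1172.90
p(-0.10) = -2806.80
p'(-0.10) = 1191.67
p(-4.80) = -5622.99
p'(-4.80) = -956.42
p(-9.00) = 13872.00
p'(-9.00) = -9724.00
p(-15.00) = 152352.00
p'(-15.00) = -40756.00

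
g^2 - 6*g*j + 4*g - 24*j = (g + 4)*(g - 6*j)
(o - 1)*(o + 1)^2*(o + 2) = o^4 + 3*o^3 + o^2 - 3*o - 2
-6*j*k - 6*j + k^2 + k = (-6*j + k)*(k + 1)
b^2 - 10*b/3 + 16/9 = (b - 8/3)*(b - 2/3)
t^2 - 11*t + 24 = (t - 8)*(t - 3)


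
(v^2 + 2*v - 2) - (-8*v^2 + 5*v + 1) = 9*v^2 - 3*v - 3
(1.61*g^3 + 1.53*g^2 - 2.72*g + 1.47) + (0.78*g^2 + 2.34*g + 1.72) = 1.61*g^3 + 2.31*g^2 - 0.38*g + 3.19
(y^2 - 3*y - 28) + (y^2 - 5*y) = 2*y^2 - 8*y - 28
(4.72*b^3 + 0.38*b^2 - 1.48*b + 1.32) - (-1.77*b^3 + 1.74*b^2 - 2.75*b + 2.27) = 6.49*b^3 - 1.36*b^2 + 1.27*b - 0.95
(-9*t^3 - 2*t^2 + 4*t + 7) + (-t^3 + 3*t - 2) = -10*t^3 - 2*t^2 + 7*t + 5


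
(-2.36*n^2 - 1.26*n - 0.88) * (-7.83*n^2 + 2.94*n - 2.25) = 18.4788*n^4 + 2.9274*n^3 + 8.496*n^2 + 0.2478*n + 1.98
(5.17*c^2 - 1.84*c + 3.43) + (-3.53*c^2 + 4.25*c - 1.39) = 1.64*c^2 + 2.41*c + 2.04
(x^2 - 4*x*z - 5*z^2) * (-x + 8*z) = -x^3 + 12*x^2*z - 27*x*z^2 - 40*z^3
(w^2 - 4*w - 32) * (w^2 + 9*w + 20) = w^4 + 5*w^3 - 48*w^2 - 368*w - 640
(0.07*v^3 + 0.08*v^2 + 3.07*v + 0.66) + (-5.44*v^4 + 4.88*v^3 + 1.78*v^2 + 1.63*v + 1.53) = -5.44*v^4 + 4.95*v^3 + 1.86*v^2 + 4.7*v + 2.19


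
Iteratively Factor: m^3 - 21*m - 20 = (m + 4)*(m^2 - 4*m - 5) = (m + 1)*(m + 4)*(m - 5)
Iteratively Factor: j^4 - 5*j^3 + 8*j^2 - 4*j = (j)*(j^3 - 5*j^2 + 8*j - 4) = j*(j - 1)*(j^2 - 4*j + 4) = j*(j - 2)*(j - 1)*(j - 2)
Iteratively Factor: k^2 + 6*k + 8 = (k + 2)*(k + 4)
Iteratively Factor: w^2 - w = (w - 1)*(w)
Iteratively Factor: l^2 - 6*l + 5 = (l - 1)*(l - 5)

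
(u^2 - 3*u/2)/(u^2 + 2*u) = (u - 3/2)/(u + 2)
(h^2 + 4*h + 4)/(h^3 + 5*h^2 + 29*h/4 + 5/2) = 4*(h + 2)/(4*h^2 + 12*h + 5)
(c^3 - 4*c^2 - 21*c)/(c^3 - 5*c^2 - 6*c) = (-c^2 + 4*c + 21)/(-c^2 + 5*c + 6)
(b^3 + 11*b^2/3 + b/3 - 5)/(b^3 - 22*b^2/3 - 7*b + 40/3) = (b + 3)/(b - 8)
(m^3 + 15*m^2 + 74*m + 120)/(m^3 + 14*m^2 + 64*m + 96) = (m + 5)/(m + 4)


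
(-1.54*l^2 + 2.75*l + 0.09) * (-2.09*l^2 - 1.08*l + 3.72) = 3.2186*l^4 - 4.0843*l^3 - 8.8869*l^2 + 10.1328*l + 0.3348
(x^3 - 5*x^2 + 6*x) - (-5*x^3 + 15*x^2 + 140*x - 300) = 6*x^3 - 20*x^2 - 134*x + 300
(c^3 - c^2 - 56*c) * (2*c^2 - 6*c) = 2*c^5 - 8*c^4 - 106*c^3 + 336*c^2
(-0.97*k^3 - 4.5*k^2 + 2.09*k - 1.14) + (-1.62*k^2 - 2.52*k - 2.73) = -0.97*k^3 - 6.12*k^2 - 0.43*k - 3.87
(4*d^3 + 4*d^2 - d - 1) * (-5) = -20*d^3 - 20*d^2 + 5*d + 5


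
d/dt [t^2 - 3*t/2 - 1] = 2*t - 3/2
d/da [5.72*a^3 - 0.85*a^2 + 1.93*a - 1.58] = 17.16*a^2 - 1.7*a + 1.93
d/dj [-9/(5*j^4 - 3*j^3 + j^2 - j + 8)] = 9*(20*j^3 - 9*j^2 + 2*j - 1)/(5*j^4 - 3*j^3 + j^2 - j + 8)^2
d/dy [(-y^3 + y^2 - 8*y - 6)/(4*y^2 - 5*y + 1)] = 2*(-2*y^4 + 5*y^3 + 12*y^2 + 25*y - 19)/(16*y^4 - 40*y^3 + 33*y^2 - 10*y + 1)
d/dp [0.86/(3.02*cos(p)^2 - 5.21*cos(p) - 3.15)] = (5.1944*cos(p) - 4.4806)*sin(p)/(-3.02*cos(p)^2 + 5.21*cos(p) + 3.15)^2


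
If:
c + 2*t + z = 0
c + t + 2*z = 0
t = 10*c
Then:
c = 0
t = 0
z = 0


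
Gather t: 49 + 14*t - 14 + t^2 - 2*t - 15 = t^2 + 12*t + 20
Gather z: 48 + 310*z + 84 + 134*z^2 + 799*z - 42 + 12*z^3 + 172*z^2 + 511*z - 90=12*z^3 + 306*z^2 + 1620*z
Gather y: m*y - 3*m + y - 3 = -3*m + y*(m + 1) - 3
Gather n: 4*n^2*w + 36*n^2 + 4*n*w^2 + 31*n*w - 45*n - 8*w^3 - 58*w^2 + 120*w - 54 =n^2*(4*w + 36) + n*(4*w^2 + 31*w - 45) - 8*w^3 - 58*w^2 + 120*w - 54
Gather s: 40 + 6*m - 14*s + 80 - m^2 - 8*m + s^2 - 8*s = -m^2 - 2*m + s^2 - 22*s + 120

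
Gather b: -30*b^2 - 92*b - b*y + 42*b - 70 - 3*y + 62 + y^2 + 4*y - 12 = -30*b^2 + b*(-y - 50) + y^2 + y - 20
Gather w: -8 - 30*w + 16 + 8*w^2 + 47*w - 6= 8*w^2 + 17*w + 2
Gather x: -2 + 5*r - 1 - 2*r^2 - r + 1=-2*r^2 + 4*r - 2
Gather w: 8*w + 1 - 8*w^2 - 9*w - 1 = -8*w^2 - w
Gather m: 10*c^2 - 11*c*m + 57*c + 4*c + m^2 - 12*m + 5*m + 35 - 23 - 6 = 10*c^2 + 61*c + m^2 + m*(-11*c - 7) + 6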